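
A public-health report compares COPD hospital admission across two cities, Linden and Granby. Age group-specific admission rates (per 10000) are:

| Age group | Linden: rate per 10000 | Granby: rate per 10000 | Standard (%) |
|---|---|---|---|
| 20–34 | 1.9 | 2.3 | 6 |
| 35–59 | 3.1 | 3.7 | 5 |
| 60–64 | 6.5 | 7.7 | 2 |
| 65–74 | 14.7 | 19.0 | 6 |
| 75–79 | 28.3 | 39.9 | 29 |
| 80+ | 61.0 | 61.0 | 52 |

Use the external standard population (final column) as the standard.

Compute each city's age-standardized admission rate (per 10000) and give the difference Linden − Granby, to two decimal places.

Standard weights: 0.06, 0.05, 0.02, 0.06, 0.29, 0.52.
Linden: 0.0600×1.9 + 0.0500×3.1 + 0.0200×6.5 + 0.0600×14.7 + 0.2900×28.3 + 0.5200×61.0 = 41.2080 per 10000.
Granby: 0.0600×2.3 + 0.0500×3.7 + 0.0200×7.7 + 0.0600×19.0 + 0.2900×39.9 + 0.5200×61.0 = 44.9080 per 10000.
Difference = 41.2080 − 44.9080 = -3.7000.

-3.70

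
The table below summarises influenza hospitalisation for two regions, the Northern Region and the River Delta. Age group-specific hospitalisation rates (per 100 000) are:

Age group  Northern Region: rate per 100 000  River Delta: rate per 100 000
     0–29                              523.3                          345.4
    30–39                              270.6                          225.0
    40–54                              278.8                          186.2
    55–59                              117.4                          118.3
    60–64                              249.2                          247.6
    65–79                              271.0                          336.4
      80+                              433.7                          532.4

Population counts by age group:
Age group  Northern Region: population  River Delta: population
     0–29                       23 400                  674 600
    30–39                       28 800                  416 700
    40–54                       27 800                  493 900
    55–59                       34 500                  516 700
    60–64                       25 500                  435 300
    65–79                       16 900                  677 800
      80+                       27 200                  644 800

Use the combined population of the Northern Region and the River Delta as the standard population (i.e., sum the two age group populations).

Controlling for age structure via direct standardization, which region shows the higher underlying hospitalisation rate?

Combined standard total = 4 043 900; weights = 0.1726, 0.1102, 0.1290, 0.1363, 0.1139, 0.1718, 0.1662.
The Northern Region: 0.1726×523.3 + 0.1102×270.6 + 0.1290×278.8 + 0.1363×117.4 + 0.1139×249.2 + 0.1718×271.0 + 0.1662×433.7 = 319.1271 per 100 000.
The River Delta: 0.1726×345.4 + 0.1102×225.0 + 0.1290×186.2 + 0.1363×118.3 + 0.1139×247.6 + 0.1718×336.4 + 0.1662×532.4 = 299.0277 per 100 000.
The crude rates (296.42 vs 300.26) would put the River Delta higher, but that reflects its age composition; once standardized to a common age structure, the Northern Region has the higher underlying rate.

Northern Region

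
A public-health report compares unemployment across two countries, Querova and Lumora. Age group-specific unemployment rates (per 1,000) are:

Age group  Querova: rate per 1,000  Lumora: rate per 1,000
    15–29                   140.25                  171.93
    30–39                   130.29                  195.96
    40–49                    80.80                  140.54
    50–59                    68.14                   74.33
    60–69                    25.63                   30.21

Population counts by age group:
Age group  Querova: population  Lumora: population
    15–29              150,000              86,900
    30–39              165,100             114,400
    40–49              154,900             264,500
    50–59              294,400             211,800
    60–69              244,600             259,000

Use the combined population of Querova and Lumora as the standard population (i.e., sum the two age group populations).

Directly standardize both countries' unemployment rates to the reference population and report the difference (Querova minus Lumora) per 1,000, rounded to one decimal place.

-29.0

Combined standard total = 1,945,600; weights = 0.1218, 0.1437, 0.2156, 0.2602, 0.2588.
Querova: 0.1218×140.25 + 0.1437×130.29 + 0.2156×80.80 + 0.2602×68.14 + 0.2588×25.63 = 77.5743 per 1,000.
Lumora: 0.1218×171.93 + 0.1437×195.96 + 0.2156×140.54 + 0.2602×74.33 + 0.2588×30.21 = 106.5394 per 1,000.
Difference = 77.5743 − 106.5394 = -28.9651.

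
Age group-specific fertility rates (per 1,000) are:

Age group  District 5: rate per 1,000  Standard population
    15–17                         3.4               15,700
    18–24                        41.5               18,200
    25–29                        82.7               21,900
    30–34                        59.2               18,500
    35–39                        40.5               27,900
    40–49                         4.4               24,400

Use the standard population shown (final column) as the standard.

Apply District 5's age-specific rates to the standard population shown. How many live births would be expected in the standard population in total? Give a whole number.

Expected live births = Σ (standard pop × age-specific rate ÷ 1,000)
= 15,700×3.4/1,000 + 18,200×41.5/1,000 + 21,900×82.7/1,000 + 18,500×59.2/1,000 + 27,900×40.5/1,000 + 24,400×4.4/1,000
= 53.38 + 755.30 + 1811.13 + 1095.20 + 1129.95 + 107.36 = 4952.32.

4952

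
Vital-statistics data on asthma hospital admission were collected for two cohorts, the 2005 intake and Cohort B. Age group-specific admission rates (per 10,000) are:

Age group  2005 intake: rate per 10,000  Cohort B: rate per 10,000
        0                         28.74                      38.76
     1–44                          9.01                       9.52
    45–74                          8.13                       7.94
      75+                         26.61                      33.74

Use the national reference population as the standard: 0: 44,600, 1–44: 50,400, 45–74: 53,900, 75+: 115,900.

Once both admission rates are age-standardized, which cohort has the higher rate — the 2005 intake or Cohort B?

Cohort B

Standard total = 264,800; weights = 0.1684, 0.1903, 0.2035, 0.4377.
The 2005 intake: 0.1684×28.74 + 0.1903×9.01 + 0.2035×8.13 + 0.4377×26.61 = 19.8573 per 10,000.
Cohort B: 0.1684×38.76 + 0.1903×9.52 + 0.2035×7.94 + 0.4377×33.74 = 24.7241 per 10,000.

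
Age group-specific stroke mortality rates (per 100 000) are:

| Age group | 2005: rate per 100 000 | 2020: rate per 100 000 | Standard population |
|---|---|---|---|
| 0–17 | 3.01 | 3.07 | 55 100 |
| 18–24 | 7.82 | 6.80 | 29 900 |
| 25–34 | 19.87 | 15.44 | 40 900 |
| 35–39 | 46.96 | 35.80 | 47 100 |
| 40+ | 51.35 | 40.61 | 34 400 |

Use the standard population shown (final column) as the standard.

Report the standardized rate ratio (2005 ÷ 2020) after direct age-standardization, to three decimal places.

1.270

Standard total = 207 400; weights = 0.2657, 0.1442, 0.1972, 0.2271, 0.1659.
2005: 0.2657×3.01 + 0.1442×7.82 + 0.1972×19.87 + 0.2271×46.96 + 0.1659×51.35 = 25.0270 per 100 000.
2020: 0.2657×3.07 + 0.1442×6.80 + 0.1972×15.44 + 0.2271×35.80 + 0.1659×40.61 = 19.7065 per 100 000.
Ratio = 25.0270 ÷ 19.7065 = 1.26999.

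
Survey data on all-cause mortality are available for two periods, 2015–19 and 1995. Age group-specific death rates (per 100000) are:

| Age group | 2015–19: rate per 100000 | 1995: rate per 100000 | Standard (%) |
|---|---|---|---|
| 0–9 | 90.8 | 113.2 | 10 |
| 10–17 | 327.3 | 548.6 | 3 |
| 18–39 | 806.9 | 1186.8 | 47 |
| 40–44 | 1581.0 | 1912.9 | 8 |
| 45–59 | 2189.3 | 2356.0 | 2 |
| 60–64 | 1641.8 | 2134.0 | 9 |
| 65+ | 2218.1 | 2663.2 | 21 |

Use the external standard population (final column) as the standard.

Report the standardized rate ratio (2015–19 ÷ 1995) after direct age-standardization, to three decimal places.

Standard weights: 0.10, 0.03, 0.47, 0.08, 0.02, 0.09, 0.21.
2015–19: 0.1000×90.8 + 0.0300×327.3 + 0.4700×806.9 + 0.0800×1581.0 + 0.0200×2189.3 + 0.0900×1641.8 + 0.2100×2218.1 = 1181.9710 per 100000.
1995: 0.1000×113.2 + 0.0300×548.6 + 0.4700×1186.8 + 0.0800×1912.9 + 0.0200×2356.0 + 0.0900×2134.0 + 0.2100×2663.2 = 1537.0580 per 100000.
Ratio = 1181.9710 ÷ 1537.0580 = 0.76898.

0.769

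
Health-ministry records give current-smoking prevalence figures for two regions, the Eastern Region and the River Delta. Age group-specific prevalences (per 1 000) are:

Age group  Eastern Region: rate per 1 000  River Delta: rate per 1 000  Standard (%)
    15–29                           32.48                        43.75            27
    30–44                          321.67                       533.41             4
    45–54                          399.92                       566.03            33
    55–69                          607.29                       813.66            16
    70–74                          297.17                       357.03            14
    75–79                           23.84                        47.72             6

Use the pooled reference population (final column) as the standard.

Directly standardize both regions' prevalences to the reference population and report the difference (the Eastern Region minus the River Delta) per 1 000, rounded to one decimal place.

-109.2

Standard weights: 0.27, 0.04, 0.33, 0.16, 0.14, 0.06.
The Eastern Region: 0.2700×32.48 + 0.0400×321.67 + 0.3300×399.92 + 0.1600×607.29 + 0.1400×297.17 + 0.0600×23.84 = 293.8106 per 1 000.
The River Delta: 0.2700×43.75 + 0.0400×533.41 + 0.3300×566.03 + 0.1600×813.66 + 0.1400×357.03 + 0.0600×47.72 = 402.9718 per 1 000.
Difference = 293.8106 − 402.9718 = -109.1612.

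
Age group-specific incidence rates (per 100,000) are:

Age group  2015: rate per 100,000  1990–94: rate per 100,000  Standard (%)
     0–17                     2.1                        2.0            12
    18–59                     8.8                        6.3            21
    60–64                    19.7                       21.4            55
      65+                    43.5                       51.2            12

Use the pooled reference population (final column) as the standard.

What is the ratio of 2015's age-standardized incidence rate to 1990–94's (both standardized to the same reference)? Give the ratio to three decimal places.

0.932

Standard weights: 0.12, 0.21, 0.55, 0.12.
2015: 0.1200×2.1 + 0.2100×8.8 + 0.5500×19.7 + 0.1200×43.5 = 18.1550 per 100,000.
1990–94: 0.1200×2.0 + 0.2100×6.3 + 0.5500×21.4 + 0.1200×51.2 = 19.4770 per 100,000.
Ratio = 18.1550 ÷ 19.4770 = 0.93213.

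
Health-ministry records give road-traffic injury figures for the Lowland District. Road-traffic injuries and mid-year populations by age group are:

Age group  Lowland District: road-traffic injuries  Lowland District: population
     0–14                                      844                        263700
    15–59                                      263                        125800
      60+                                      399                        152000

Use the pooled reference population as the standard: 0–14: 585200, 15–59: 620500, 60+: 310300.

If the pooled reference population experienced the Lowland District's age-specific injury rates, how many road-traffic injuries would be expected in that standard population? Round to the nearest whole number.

Age-specific rates per 100000 for the Lowland District: 320.06, 209.06, 262.50.
Expected road-traffic injuries = Σ (standard pop × age-specific rate ÷ 100000)
= 585200×320.06/100000 + 620500×209.06/100000 + 310300×262.50/100000
= 1873.00 + 1297.23 + 814.54 = 3984.76.

3985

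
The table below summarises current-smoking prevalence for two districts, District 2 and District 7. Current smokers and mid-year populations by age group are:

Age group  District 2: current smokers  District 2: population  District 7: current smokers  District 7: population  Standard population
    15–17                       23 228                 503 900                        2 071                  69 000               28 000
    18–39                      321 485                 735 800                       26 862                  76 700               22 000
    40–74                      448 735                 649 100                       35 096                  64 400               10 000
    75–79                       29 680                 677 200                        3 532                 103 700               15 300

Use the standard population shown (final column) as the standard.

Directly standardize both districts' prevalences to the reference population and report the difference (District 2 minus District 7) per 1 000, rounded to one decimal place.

Age-specific rates per 1 000 for District 2: 46.096, 436.919, 691.319, 43.828.
For District 7: 30.014, 350.222, 544.969, 34.060.
Standard total = 75 300; weights = 0.3718, 0.2922, 0.1328, 0.2032.
District 2: 0.3718×46.096 + 0.2922×436.919 + 0.1328×691.319 + 0.2032×43.828 = 245.5069 per 1 000.
District 7: 0.3718×30.014 + 0.2922×350.222 + 0.1328×544.969 + 0.2032×34.060 = 192.7767 per 1 000.
Difference = 245.5069 − 192.7767 = 52.7302.

52.7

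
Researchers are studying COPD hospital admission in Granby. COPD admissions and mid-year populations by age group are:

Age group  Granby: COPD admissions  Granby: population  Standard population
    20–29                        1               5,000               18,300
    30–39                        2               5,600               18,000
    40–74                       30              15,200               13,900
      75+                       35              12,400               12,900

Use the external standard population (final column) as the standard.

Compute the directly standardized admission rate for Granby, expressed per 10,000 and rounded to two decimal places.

11.72

Age-specific rates per 10,000 for Granby: 2.00, 3.57, 19.74, 28.23.
Standard total = 63,100; weights = 0.2900, 0.2853, 0.2203, 0.2044.
Standardized rate: 0.2900×2.00 + 0.2853×3.57 + 0.2203×19.74 + 0.2044×28.23 = 11.7170 per 10,000.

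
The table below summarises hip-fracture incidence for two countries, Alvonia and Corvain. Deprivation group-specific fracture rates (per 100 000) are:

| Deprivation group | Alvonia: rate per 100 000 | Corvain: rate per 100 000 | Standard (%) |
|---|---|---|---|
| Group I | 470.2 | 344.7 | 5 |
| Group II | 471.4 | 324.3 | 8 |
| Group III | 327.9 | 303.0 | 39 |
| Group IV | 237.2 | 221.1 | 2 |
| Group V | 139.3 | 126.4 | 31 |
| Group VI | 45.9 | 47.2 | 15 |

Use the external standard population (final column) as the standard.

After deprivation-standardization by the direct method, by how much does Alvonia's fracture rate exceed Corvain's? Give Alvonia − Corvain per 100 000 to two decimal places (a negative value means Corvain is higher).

31.88

Standard weights: 0.05, 0.08, 0.39, 0.02, 0.31, 0.15.
Alvonia: 0.0500×470.2 + 0.0800×471.4 + 0.3900×327.9 + 0.0200×237.2 + 0.3100×139.3 + 0.1500×45.9 = 243.9150 per 100 000.
Corvain: 0.0500×344.7 + 0.0800×324.3 + 0.3900×303.0 + 0.0200×221.1 + 0.3100×126.4 + 0.1500×47.2 = 212.0350 per 100 000.
Difference = 243.9150 − 212.0350 = 31.8800.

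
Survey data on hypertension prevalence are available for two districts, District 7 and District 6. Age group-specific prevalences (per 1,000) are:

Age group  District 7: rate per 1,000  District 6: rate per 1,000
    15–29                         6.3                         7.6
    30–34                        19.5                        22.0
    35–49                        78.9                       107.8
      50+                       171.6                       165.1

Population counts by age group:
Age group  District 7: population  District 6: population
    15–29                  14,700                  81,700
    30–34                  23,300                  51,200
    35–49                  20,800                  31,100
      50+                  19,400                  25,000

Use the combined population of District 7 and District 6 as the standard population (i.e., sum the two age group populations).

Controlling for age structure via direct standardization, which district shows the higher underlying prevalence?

District 6

Combined standard total = 267,200; weights = 0.3608, 0.2788, 0.1942, 0.1662.
District 7: 0.3608×6.3 + 0.2788×19.5 + 0.1942×78.9 + 0.1662×171.6 = 51.5495 per 1,000.
District 6: 0.3608×7.6 + 0.2788×22.0 + 0.1942×107.8 + 0.1662×165.1 = 57.2489 per 1,000.
The crude rates (70.55 vs 48.82) would put District 7 higher, but that reflects its age composition; once standardized to a common age structure, District 6 has the higher underlying rate.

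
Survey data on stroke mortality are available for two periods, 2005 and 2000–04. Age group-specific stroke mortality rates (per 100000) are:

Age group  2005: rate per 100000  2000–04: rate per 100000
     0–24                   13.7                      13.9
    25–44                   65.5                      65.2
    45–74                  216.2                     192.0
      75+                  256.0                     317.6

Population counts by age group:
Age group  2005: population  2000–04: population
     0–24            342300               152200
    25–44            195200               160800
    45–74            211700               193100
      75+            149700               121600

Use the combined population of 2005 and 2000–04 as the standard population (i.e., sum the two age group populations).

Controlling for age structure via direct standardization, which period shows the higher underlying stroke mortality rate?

2000–04

Combined standard total = 1526600; weights = 0.3239, 0.2332, 0.2652, 0.1777.
2005: 0.3239×13.7 + 0.2332×65.5 + 0.2652×216.2 + 0.1777×256.0 = 122.5358 per 100000.
2000–04: 0.3239×13.9 + 0.2332×65.2 + 0.2652×192.0 + 0.1777×317.6 = 127.0609 per 100000.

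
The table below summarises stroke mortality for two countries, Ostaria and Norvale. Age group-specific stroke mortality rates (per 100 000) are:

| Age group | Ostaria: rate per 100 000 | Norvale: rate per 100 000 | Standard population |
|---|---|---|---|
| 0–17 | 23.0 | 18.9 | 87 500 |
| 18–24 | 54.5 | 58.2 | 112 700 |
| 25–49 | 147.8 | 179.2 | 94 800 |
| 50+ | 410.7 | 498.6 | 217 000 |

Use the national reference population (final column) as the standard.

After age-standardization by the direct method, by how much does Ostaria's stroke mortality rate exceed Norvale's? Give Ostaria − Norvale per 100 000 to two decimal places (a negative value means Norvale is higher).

Standard total = 512 000; weights = 0.1709, 0.2201, 0.1852, 0.4238.
Ostaria: 0.1709×23.0 + 0.2201×54.5 + 0.1852×147.8 + 0.4238×410.7 = 217.3594 per 100 000.
Norvale: 0.1709×18.9 + 0.2201×58.2 + 0.1852×179.2 + 0.4238×498.6 = 260.5415 per 100 000.
Difference = 217.3594 − 260.5415 = -43.1821.

-43.18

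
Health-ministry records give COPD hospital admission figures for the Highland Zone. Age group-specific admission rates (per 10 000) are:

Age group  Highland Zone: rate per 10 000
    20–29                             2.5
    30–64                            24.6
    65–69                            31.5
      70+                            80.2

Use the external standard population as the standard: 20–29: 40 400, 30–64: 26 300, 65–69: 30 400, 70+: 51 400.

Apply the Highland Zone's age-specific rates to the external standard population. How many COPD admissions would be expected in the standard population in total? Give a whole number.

583

Expected COPD admissions = Σ (standard pop × age-specific rate ÷ 10 000)
= 40 400×2.5/10 000 + 26 300×24.6/10 000 + 30 400×31.5/10 000 + 51 400×80.2/10 000
= 10.10 + 64.70 + 95.76 + 412.23 = 582.79.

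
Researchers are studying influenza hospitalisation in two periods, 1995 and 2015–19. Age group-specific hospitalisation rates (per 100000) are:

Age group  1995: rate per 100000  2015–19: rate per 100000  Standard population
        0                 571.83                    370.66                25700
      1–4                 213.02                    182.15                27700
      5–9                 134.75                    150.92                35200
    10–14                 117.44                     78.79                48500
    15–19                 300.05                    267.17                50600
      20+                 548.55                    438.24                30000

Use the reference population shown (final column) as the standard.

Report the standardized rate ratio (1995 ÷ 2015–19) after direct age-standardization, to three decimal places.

Standard total = 217700; weights = 0.1181, 0.1272, 0.1617, 0.2228, 0.2324, 0.1378.
1995: 0.1181×571.83 + 0.1272×213.02 + 0.1617×134.75 + 0.2228×117.44 + 0.2324×300.05 + 0.1378×548.55 = 287.8951 per 100000.
2015–19: 0.1181×370.66 + 0.1272×182.15 + 0.1617×150.92 + 0.2228×78.79 + 0.2324×267.17 + 0.1378×438.24 = 231.3790 per 100000.
Ratio = 287.8951 ÷ 231.3790 = 1.24426.

1.244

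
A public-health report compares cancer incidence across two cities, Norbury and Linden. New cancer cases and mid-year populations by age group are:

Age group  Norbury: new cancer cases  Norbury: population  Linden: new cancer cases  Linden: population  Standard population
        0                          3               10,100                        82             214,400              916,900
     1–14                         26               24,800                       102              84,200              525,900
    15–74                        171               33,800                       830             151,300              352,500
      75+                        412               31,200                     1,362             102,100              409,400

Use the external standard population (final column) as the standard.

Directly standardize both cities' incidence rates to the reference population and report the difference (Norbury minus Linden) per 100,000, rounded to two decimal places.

-16.76

Age-specific rates per 100,000 for Norbury: 29.70, 104.84, 505.92, 1320.51.
For Linden: 38.25, 121.14, 548.58, 1333.99.
Standard total = 2,204,700; weights = 0.4159, 0.2385, 0.1599, 0.1857.
Norbury: 0.4159×29.70 + 0.2385×104.84 + 0.1599×505.92 + 0.1857×1320.51 = 363.4613 per 100,000.
Linden: 0.4159×38.25 + 0.2385×121.14 + 0.1599×548.58 + 0.1857×1333.99 = 380.2257 per 100,000.
Difference = 363.4613 − 380.2257 = -16.7645.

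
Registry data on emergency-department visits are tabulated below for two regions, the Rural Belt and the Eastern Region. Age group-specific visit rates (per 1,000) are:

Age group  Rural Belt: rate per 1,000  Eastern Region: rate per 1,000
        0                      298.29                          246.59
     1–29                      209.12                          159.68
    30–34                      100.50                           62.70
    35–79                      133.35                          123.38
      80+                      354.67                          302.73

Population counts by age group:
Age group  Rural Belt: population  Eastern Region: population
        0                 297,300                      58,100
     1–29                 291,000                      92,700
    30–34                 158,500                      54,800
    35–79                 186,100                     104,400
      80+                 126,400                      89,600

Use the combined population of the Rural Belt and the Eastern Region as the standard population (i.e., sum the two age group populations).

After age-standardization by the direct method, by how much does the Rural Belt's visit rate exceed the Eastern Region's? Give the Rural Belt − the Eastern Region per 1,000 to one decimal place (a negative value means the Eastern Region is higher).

Combined standard total = 1,458,900; weights = 0.2436, 0.2630, 0.1462, 0.1991, 0.1481.
The Rural Belt: 0.2436×298.29 + 0.2630×209.12 + 0.1462×100.50 + 0.1991×133.35 + 0.1481×354.67 = 221.4238 per 1,000.
The Eastern Region: 0.2436×246.59 + 0.2630×159.68 + 0.1462×62.70 + 0.1991×123.38 + 0.1481×302.73 = 180.6243 per 1,000.
Difference = 221.4238 − 180.6243 = 40.7995.

40.8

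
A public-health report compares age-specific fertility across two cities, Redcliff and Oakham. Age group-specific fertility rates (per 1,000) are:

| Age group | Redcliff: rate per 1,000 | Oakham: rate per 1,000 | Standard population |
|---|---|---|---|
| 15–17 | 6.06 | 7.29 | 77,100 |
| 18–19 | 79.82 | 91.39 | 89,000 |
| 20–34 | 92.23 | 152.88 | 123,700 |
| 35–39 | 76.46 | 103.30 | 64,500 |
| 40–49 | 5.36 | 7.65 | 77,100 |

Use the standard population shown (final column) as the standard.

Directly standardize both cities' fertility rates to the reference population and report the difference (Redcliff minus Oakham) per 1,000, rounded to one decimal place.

Standard total = 431,400; weights = 0.1787, 0.2063, 0.2867, 0.1495, 0.1787.
Redcliff: 0.1787×6.06 + 0.2063×79.82 + 0.2867×92.23 + 0.1495×76.46 + 0.1787×5.36 = 56.3861 per 1,000.
Oakham: 0.1787×7.29 + 0.2063×91.39 + 0.2867×152.88 + 0.1495×103.30 + 0.1787×7.65 = 80.8060 per 1,000.
Difference = 56.3861 − 80.8060 = -24.4198.

-24.4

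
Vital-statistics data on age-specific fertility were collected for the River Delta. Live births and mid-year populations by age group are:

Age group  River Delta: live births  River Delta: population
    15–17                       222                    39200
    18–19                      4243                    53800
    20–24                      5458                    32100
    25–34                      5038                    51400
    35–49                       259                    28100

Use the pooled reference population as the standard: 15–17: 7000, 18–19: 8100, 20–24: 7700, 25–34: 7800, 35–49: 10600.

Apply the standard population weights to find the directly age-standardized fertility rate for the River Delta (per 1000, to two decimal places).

Age-specific rates per 1000 for the River Delta: 5.663, 78.866, 170.031, 98.016, 9.217.
Standard total = 41200; weights = 0.1699, 0.1966, 0.1869, 0.1893, 0.2573.
Standardized rate: 0.1699×5.663 + 0.1966×78.866 + 0.1869×170.031 + 0.1893×98.016 + 0.2573×9.217 = 69.1728 per 1000.

69.17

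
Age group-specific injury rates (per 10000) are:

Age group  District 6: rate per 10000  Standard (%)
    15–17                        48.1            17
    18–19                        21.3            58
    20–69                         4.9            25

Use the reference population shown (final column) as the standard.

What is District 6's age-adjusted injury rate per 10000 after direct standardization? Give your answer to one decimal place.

21.8

Standard weights: 0.17, 0.58, 0.25.
Standardized rate: 0.1700×48.1 + 0.5800×21.3 + 0.2500×4.9 = 21.7560 per 10000.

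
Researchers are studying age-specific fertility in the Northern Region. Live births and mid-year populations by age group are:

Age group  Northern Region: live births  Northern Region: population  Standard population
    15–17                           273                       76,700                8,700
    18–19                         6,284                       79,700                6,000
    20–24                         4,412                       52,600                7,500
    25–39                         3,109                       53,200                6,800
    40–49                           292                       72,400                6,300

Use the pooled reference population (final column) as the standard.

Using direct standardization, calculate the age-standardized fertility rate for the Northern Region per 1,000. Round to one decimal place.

Age-specific rates per 1,000 for the Northern Region: 3.559, 78.846, 83.878, 58.440, 4.033.
Standard total = 35,300; weights = 0.2465, 0.1700, 0.2125, 0.1926, 0.1785.
Standardized rate: 0.2465×3.559 + 0.1700×78.846 + 0.2125×83.878 + 0.1926×58.440 + 0.1785×4.033 = 44.0773 per 1,000.

44.1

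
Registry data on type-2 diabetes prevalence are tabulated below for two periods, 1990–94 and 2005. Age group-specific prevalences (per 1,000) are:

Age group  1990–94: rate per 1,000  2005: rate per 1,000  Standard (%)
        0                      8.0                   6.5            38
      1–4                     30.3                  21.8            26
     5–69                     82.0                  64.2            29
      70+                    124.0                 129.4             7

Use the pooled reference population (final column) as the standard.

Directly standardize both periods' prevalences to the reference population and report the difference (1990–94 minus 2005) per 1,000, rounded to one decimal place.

Standard weights: 0.38, 0.26, 0.29, 0.07.
1990–94: 0.3800×8.0 + 0.2600×30.3 + 0.2900×82.0 + 0.0700×124.0 = 43.3780 per 1,000.
2005: 0.3800×6.5 + 0.2600×21.8 + 0.2900×64.2 + 0.0700×129.4 = 35.8140 per 1,000.
Difference = 43.3780 − 35.8140 = 7.5640.

7.6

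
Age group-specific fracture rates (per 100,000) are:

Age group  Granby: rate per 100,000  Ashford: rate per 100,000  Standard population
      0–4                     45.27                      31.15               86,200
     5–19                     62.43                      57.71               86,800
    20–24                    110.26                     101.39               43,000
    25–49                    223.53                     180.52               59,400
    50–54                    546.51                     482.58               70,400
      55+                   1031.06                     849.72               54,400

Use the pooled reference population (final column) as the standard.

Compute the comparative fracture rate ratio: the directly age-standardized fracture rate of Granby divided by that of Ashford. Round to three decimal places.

1.184

Standard total = 400,200; weights = 0.2154, 0.2169, 0.1074, 0.1484, 0.1759, 0.1359.
Granby: 0.2154×45.27 + 0.2169×62.43 + 0.1074×110.26 + 0.1484×223.53 + 0.1759×546.51 + 0.1359×1031.06 = 304.6078 per 100,000.
Ashford: 0.2154×31.15 + 0.2169×57.71 + 0.1074×101.39 + 0.1484×180.52 + 0.1759×482.58 + 0.1359×849.72 = 257.3099 per 100,000.
Ratio = 304.6078 ÷ 257.3099 = 1.18382.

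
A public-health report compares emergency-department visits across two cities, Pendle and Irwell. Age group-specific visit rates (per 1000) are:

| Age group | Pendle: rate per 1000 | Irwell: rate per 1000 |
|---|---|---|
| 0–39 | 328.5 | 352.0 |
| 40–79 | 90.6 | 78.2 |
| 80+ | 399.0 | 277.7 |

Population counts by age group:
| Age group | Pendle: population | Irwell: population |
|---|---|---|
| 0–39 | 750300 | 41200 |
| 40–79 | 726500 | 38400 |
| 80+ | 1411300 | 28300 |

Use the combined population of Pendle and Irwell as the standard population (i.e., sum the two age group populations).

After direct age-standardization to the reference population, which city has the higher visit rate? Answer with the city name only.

Combined standard total = 2996000; weights = 0.2642, 0.2553, 0.4805.
Pendle: 0.2642×328.5 + 0.2553×90.6 + 0.4805×399.0 = 301.6382 per 1000.
Irwell: 0.2642×352.0 + 0.2553×78.2 + 0.4805×277.7 = 246.3952 per 1000.

Pendle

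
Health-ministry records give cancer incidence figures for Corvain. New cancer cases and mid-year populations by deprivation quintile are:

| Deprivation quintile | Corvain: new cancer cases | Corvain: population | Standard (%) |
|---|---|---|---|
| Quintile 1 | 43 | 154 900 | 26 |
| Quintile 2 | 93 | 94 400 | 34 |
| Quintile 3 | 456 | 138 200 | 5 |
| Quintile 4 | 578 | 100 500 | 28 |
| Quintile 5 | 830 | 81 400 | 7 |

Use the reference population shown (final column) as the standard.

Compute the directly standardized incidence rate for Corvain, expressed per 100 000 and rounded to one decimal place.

Deprivation-specific rates per 100 000 for Corvain: 27.76, 98.52, 329.96, 575.12, 1019.66.
Standard weights: 0.26, 0.34, 0.05, 0.28, 0.07.
Standardized rate: 0.2600×27.76 + 0.3400×98.52 + 0.0500×329.96 + 0.2800×575.12 + 0.0700×1019.66 = 289.6219 per 100 000.

289.6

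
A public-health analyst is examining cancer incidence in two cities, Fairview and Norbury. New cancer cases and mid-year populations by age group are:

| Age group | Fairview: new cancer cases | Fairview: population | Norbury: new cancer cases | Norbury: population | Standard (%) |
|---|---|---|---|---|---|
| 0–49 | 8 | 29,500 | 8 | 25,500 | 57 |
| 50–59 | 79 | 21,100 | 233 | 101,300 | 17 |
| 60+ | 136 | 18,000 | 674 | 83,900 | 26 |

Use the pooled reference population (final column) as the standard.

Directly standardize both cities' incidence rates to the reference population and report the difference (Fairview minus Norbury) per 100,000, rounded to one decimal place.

Age-specific rates per 100,000 for Fairview: 27.12, 374.41, 755.56.
For Norbury: 31.37, 230.01, 803.34.
Standard weights: 0.57, 0.17, 0.26.
Fairview: 0.5700×27.12 + 0.1700×374.41 + 0.2600×755.56 = 275.5514 per 100,000.
Norbury: 0.5700×31.37 + 0.1700×230.01 + 0.2600×803.34 = 265.8517 per 100,000.
Difference = 275.5514 − 265.8517 = 9.6996.

9.7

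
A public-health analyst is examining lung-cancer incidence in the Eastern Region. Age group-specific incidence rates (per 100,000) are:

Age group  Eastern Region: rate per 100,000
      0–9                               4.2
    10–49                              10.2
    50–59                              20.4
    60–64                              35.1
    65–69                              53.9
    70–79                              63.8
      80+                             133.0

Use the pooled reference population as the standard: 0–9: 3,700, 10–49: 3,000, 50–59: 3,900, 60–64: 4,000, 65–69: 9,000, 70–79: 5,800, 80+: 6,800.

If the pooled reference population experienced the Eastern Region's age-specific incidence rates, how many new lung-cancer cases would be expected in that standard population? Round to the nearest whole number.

Expected new lung-cancer cases = Σ (standard pop × age-specific rate ÷ 100,000)
= 3,700×4.2/100,000 + 3,000×10.2/100,000 + 3,900×20.4/100,000 + 4,000×35.1/100,000 + 9,000×53.9/100,000 + 5,800×63.8/100,000 + 6,800×133.0/100,000
= 0.16 + 0.31 + 0.80 + 1.40 + 4.85 + 3.70 + 9.04 = 20.26.

20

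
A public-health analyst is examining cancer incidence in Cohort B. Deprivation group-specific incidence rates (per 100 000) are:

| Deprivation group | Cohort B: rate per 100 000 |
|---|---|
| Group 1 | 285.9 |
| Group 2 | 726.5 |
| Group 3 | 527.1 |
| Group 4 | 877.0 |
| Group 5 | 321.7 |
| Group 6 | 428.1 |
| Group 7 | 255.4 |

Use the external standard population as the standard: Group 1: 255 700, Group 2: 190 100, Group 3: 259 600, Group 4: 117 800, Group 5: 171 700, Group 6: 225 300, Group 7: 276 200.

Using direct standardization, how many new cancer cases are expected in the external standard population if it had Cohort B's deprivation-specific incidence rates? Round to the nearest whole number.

6736

Expected new cancer cases = Σ (standard pop × deprivation-specific rate ÷ 100 000)
= 255 700×285.9/100 000 + 190 100×726.5/100 000 + 259 600×527.1/100 000 + 117 800×877.0/100 000 + 171 700×321.7/100 000 + 225 300×428.1/100 000 + 276 200×255.4/100 000
= 731.05 + 1381.08 + 1368.35 + 1033.11 + 552.36 + 964.51 + 705.41 = 6735.86.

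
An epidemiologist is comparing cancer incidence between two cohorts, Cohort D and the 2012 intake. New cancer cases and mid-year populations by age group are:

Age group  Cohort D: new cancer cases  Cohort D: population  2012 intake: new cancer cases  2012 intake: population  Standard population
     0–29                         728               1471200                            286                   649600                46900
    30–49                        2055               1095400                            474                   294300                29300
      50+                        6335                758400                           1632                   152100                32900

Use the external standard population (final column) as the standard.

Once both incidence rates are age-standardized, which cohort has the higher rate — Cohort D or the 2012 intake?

2012 intake

Age-specific rates per 100000 for Cohort D: 49.48, 187.60, 835.31.
For the 2012 intake: 44.03, 161.06, 1072.98.
Standard total = 109100; weights = 0.4299, 0.2686, 0.3016.
Cohort D: 0.4299×49.48 + 0.2686×187.60 + 0.3016×835.31 = 323.5497 per 100000.
The 2012 intake: 0.4299×44.03 + 0.2686×161.06 + 0.3016×1072.98 = 385.7463 per 100000.
The crude rates (274.23 vs 218.25) would put Cohort D higher, but that reflects its age composition; once standardized to a common age structure, the 2012 intake has the higher underlying rate.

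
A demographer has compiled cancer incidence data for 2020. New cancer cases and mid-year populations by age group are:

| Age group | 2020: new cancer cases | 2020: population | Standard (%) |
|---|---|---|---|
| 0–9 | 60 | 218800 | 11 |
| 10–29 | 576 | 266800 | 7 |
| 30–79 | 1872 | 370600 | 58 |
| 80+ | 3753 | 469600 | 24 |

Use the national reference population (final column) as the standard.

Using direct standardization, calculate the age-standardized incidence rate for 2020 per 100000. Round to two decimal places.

Age-specific rates per 100000 for 2020: 27.42, 215.89, 505.13, 799.19.
Standard weights: 0.11, 0.07, 0.58, 0.24.
Standardized rate: 0.1100×27.42 + 0.0700×215.89 + 0.5800×505.13 + 0.2400×799.19 = 502.9082 per 100000.

502.91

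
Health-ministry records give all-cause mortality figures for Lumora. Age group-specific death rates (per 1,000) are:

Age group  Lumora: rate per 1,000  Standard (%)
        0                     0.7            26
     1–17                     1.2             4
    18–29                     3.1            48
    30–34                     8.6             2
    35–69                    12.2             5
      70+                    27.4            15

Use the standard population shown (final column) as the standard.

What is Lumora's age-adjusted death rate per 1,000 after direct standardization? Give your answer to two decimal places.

Standard weights: 0.26, 0.04, 0.48, 0.02, 0.05, 0.15.
Standardized rate: 0.2600×0.7 + 0.0400×1.2 + 0.4800×3.1 + 0.0200×8.6 + 0.0500×12.2 + 0.1500×27.4 = 6.6100 per 1,000.

6.61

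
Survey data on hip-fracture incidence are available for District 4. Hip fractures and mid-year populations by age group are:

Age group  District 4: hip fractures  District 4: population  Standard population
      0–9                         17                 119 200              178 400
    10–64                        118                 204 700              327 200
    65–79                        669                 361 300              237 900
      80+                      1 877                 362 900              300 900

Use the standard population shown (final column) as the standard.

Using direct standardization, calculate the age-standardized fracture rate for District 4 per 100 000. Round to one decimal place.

Age-specific rates per 100 000 for District 4: 14.26, 57.65, 185.16, 517.22.
Standard total = 1 044 400; weights = 0.1708, 0.3133, 0.2278, 0.2881.
Standardized rate: 0.1708×14.26 + 0.3133×57.65 + 0.2278×185.16 + 0.2881×517.22 = 211.6897 per 100 000.

211.7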